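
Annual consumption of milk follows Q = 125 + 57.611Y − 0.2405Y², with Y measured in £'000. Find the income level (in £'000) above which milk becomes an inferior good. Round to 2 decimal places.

119.77

dQ/dY = 57.611 − 0.481Y.
The good is inferior where dQ/dY < 0. Setting dQ/dY = 0 gives Y = 57.611 / 0.481 = 119.77.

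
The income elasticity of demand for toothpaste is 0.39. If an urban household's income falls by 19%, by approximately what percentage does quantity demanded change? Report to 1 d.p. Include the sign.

-7.4%

%ΔQ ≈ η × %ΔI = 0.39 × (-19%) = -7.4%.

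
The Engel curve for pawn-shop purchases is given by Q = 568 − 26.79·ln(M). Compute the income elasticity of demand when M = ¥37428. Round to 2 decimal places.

-0.09

At M = 37428: Q = 285.897.
dQ/dM = -26.79/M = -0.000715774 at this income.
η = (dQ/dM)·(M/Q) = -0.000715774 × (37428/285.897) = -0.09.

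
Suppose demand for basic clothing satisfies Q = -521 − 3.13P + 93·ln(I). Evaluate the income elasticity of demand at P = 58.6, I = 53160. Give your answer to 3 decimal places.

0.302

At P = 58.6, I = 53160: Q = 307.521.
Holding P constant, ∂Q/∂I = 93/I = 0.00174944.
η_I = (∂Q/∂I)·(I/Q) = 0.00174944 × (53160/307.521) = 0.302.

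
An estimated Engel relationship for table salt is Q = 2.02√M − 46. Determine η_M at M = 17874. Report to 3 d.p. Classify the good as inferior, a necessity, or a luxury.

0.603 (necessity)

At M = 17874: Q = 224.061.
dQ/dM = 2.02/(2√M) = 0.00755458 at this income.
η = (dQ/dM)·(M/Q) = 0.00755458 × (17874/224.061) = 0.603.
Since 0 < η < 1, the good is a necessity.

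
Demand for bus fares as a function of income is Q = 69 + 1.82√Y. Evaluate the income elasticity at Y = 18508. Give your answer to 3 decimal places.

At Y = 18508: Q = 316.600.
dQ/dY = 1.82/(2√Y) = 0.00668901 at this income.
η = (dQ/dY)·(Y/Q) = 0.00668901 × (18508/316.600) = 0.391.

0.391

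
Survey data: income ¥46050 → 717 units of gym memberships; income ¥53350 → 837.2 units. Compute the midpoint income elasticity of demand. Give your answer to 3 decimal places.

1.053

ΔQ = 837.2 − 717 = 120.2; midpoint Q̄ = (717 + 837.2)/2 = 777.1.
ΔI = 53350 − 46050 = 7300; midpoint Ī = (46050 + 53350)/2 = 49700.
η = (ΔQ/Q̄) ÷ (ΔI/Ī) = (120.2/777.1) ÷ (7300/49700) = 1.053.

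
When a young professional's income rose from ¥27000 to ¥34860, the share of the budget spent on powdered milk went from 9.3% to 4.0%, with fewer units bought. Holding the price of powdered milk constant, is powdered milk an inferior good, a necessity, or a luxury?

Quantity demanded falls as income rises, so η < 0.

inferior good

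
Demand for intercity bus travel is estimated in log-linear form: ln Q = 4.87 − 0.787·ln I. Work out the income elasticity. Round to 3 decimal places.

-0.787

In a log-linear demand, the coefficient on ln I is the income elasticity.
So η = -0.787.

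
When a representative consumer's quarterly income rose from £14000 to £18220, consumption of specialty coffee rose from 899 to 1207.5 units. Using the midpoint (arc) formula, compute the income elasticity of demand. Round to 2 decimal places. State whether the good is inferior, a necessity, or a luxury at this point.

1.12 (luxury)

ΔQ = 1207.5 − 899 = 308.5; midpoint Q̄ = (899 + 1207.5)/2 = 1053.25.
ΔI = 18220 − 14000 = 4220; midpoint Ī = (14000 + 18220)/2 = 16110.
η = (ΔQ/Q̄) ÷ (ΔI/Ī) = (308.5/1053.25) ÷ (4220/16110) = 1.12.
η > 1 ⇒ luxury.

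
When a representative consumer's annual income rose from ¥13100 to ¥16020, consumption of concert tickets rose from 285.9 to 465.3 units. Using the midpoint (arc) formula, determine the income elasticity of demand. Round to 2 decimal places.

2.38

ΔQ = 465.3 − 285.9 = 179.4; midpoint Q̄ = (285.9 + 465.3)/2 = 375.6.
ΔI = 16020 − 13100 = 2920; midpoint Ī = (13100 + 16020)/2 = 14560.
η = (ΔQ/Q̄) ÷ (ΔI/Ī) = (179.4/375.6) ÷ (2920/14560) = 2.38.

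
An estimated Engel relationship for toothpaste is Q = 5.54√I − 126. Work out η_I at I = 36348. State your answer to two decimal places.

0.57

At I = 36348: Q = 930.209.
dQ/dI = 5.54/(2√I) = 0.0145291 at this income.
η = (dQ/dI)·(I/Q) = 0.0145291 × (36348/930.209) = 0.57.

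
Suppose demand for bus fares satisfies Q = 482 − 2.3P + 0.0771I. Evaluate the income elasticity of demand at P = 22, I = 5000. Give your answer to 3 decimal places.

0.472

At P = 22, I = 5000: Q = 816.900.
Holding P constant, ∂Q/∂I = 0.0771.
η_I = (∂Q/∂I)·(I/Q) = 0.0771 × (5000/816.900) = 0.472.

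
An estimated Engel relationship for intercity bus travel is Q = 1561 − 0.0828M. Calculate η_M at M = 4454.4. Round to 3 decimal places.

-0.309

At M = 4454.4: Q = 1192.176.
dQ/dM = −0.0828.
η = (dQ/dM)·(M/Q) = -0.0828 × (4454.4/1192.176) = -0.309.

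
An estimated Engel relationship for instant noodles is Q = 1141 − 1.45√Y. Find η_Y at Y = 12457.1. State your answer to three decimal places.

-0.083

At Y = 12457.1: Q = 979.163.
dQ/dY = -1.45/(2√Y) = -0.00649575 at this income.
η = (dQ/dY)·(Y/Q) = -0.00649575 × (12457.1/979.163) = -0.083.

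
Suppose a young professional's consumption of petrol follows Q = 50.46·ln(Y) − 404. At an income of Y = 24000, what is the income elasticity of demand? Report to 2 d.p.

At Y = 24000: Q = 104.930.
dQ/dY = 50.46/Y = 0.0021025 at this income.
η = (dQ/dY)·(Y/Q) = 0.0021025 × (24000/104.930) = 0.48.

0.48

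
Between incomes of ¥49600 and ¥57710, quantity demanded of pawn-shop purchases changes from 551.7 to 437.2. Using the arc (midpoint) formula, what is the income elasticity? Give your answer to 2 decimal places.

ΔQ = 437.2 − 551.7 = -114.5; midpoint Q̄ = (551.7 + 437.2)/2 = 494.45.
ΔI = 57710 − 49600 = 8110; midpoint Ī = (49600 + 57710)/2 = 53655.
η = (ΔQ/Q̄) ÷ (ΔI/Ī) = (-114.5/494.45) ÷ (8110/53655) = -1.53.

-1.53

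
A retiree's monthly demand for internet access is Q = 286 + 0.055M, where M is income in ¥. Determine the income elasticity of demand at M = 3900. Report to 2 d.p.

At M = 3900: Q = 500.500.
dQ/dM = 0.055.
η = (dQ/dM)·(M/Q) = 0.055 × (3900/500.500) = 0.43.

0.43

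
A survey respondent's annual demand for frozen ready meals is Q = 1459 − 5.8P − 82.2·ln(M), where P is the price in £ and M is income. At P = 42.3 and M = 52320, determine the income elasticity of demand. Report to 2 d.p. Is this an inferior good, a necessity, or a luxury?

-0.26 (inferior good)

At P = 42.3, M = 52320: Q = 320.546.
Holding P constant, ∂Q/∂M = -82.2/M = -0.0015711.
η_M = (∂Q/∂M)·(M/Q) = -0.0015711 × (52320/320.546) = -0.26.
Since η < 0, this is an inferior good.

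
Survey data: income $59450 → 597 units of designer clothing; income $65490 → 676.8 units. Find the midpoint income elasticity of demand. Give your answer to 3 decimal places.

1.296

ΔQ = 676.8 − 597 = 79.8; midpoint Q̄ = (597 + 676.8)/2 = 636.9.
ΔI = 65490 − 59450 = 6040; midpoint Ī = (59450 + 65490)/2 = 62470.
η = (ΔQ/Q̄) ÷ (ΔI/Ī) = (79.8/636.9) ÷ (6040/62470) = 1.296.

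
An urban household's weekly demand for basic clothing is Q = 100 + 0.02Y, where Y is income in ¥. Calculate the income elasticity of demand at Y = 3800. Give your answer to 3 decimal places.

0.432

At Y = 3800: Q = 176.000.
dQ/dY = 0.02.
η = (dQ/dY)·(Y/Q) = 0.02 × (3800/176.000) = 0.432.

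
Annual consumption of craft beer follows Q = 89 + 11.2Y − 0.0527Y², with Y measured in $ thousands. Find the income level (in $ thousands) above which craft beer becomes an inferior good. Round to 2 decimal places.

106.26

dQ/dY = 11.2 − 0.1054Y.
The good is inferior where dQ/dY < 0. Setting dQ/dY = 0 gives Y = 11.2 / 0.1054 = 106.26.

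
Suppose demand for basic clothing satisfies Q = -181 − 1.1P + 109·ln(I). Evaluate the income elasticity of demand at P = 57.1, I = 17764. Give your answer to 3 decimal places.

0.132

At P = 57.1, I = 17764: Q = 822.747.
Holding P constant, ∂Q/∂I = 109/I = 0.00613601.
η_I = (∂Q/∂I)·(I/Q) = 0.00613601 × (17764/822.747) = 0.132.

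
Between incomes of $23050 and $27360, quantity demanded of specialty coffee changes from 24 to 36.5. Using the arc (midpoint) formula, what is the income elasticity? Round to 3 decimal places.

ΔQ = 36.5 − 24 = 12.5; midpoint Q̄ = (24 + 36.5)/2 = 30.25.
ΔI = 27360 − 23050 = 4310; midpoint Ī = (23050 + 27360)/2 = 25205.
η = (ΔQ/Q̄) ÷ (ΔI/Ī) = (12.5/30.25) ÷ (4310/25205) = 2.417.

2.417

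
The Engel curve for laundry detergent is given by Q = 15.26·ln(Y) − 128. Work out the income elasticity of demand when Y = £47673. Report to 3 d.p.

0.419

At Y = 47673: Q = 36.383.
dQ/dY = 15.26/Y = 0.000320097 at this income.
η = (dQ/dY)·(Y/Q) = 0.000320097 × (47673/36.383) = 0.419.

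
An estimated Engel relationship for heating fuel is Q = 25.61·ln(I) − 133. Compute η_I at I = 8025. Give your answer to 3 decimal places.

At I = 8025: Q = 97.242.
dQ/dI = 25.61/I = 0.00319128 at this income.
η = (dQ/dI)·(I/Q) = 0.00319128 × (8025/97.242) = 0.263.

0.263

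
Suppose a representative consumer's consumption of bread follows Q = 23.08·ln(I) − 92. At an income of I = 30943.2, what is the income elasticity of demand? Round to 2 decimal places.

At I = 30943.2: Q = 146.645.
dQ/dI = 23.08/I = 0.000745883 at this income.
η = (dQ/dI)·(I/Q) = 0.000745883 × (30943.2/146.645) = 0.16.

0.16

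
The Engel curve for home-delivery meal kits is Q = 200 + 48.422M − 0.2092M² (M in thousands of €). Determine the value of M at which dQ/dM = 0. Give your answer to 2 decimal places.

dQ/dM = 48.422 − 0.4184M.
The good is inferior where dQ/dM < 0. Setting dQ/dM = 0 gives M = 48.422 / 0.4184 = 115.73.

115.73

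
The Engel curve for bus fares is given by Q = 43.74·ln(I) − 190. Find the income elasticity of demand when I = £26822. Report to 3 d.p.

0.171

At I = 26822: Q = 256.016.
dQ/dI = 43.74/I = 0.00163075 at this income.
η = (dQ/dI)·(I/Q) = 0.00163075 × (26822/256.016) = 0.171.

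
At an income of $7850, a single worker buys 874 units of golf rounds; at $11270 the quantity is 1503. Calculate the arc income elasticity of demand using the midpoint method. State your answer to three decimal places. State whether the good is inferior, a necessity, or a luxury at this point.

ΔQ = 1503 − 874 = 629; midpoint Q̄ = (874 + 1503)/2 = 1188.5.
ΔI = 11270 − 7850 = 3420; midpoint Ī = (7850 + 11270)/2 = 9560.
η = (ΔQ/Q̄) ÷ (ΔI/Ī) = (629/1188.5) ÷ (3420/9560) = 1.479.
η > 1 ⇒ luxury.

1.479 (luxury)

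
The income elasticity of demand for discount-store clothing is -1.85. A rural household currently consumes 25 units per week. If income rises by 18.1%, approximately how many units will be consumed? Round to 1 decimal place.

%ΔQ ≈ η × %ΔI = -1.85 × 18.1% = -33.485%.
New Q ≈ 25 × (1 − 0.33485) = 16.6.

16.6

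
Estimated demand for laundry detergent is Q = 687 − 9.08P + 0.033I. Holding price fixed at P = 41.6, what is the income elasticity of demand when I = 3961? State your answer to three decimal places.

0.297

At P = 41.6, I = 3961: Q = 439.985.
Holding P constant, ∂Q/∂I = 0.033.
η_I = (∂Q/∂I)·(I/Q) = 0.033 × (3961/439.985) = 0.297.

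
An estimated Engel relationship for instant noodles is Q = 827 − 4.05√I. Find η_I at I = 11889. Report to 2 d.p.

At I = 11889: Q = 385.401.
dQ/dI = -4.05/(2√I) = -0.0185717 at this income.
η = (dQ/dI)·(I/Q) = -0.0185717 × (11889/385.401) = -0.57.

-0.57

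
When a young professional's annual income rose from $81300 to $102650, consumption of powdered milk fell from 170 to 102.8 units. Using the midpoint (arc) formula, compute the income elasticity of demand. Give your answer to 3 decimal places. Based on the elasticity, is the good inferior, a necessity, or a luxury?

ΔQ = 102.8 − 170 = -67.2; midpoint Q̄ = (170 + 102.8)/2 = 136.4.
ΔI = 102650 − 81300 = 21350; midpoint Ī = (81300 + 102650)/2 = 91975.
η = (ΔQ/Q̄) ÷ (ΔI/Ī) = (-67.2/136.4) ÷ (21350/91975) = -2.122.
η < 0 ⇒ inferior good.

-2.122 (inferior good)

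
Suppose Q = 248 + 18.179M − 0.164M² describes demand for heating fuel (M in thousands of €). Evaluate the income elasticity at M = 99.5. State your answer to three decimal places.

-3.321

At M = 99.5: Q = 433.1695.
dQ/dM = 18.179 − 0.328M = -14.45700.
η = (dQ/dM)·(M/Q) = -14.45700 × (99.5/433.1695) = -3.321.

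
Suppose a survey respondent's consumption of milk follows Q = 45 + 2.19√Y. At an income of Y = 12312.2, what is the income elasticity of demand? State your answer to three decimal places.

At Y = 12312.2: Q = 288.003.
dQ/dY = 2.19/(2√Y) = 0.00986839 at this income.
η = (dQ/dY)·(Y/Q) = 0.00986839 × (12312.2/288.003) = 0.422.

0.422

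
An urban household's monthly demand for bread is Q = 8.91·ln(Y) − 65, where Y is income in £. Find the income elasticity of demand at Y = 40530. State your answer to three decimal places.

0.302

At Y = 40530: Q = 29.533.
dQ/dY = 8.91/Y = 0.000219837 at this income.
η = (dQ/dY)·(Y/Q) = 0.000219837 × (40530/29.533) = 0.302.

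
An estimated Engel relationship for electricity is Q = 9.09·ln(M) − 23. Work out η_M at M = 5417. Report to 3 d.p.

At M = 5417: Q = 55.149.
dQ/dM = 9.09/M = 0.00167805 at this income.
η = (dQ/dM)·(M/Q) = 0.00167805 × (5417/55.149) = 0.165.

0.165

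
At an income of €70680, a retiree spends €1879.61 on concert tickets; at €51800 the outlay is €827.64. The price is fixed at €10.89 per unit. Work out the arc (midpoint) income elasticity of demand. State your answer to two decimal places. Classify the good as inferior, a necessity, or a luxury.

2.52 (luxury)

With a constant price, Q₁ = 1879.61/10.89 = 172.600 and Q₂ = 827.64/10.89 = 76.000 (equivalently, work directly with expenditure since P cancels).
Midpoint %ΔQ = (827.64 − 1879.61)/1353.63 = -0.77715; midpoint %ΔI = (51800 − 70680)/61240 = -0.30830.
η = -0.77715 / -0.30830 = 2.52.
η > 1 ⇒ luxury.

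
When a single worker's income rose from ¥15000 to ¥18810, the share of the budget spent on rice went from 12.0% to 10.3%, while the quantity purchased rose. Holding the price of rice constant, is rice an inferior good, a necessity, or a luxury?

Quantity rises but the budget share falls as income rises, so 0 < η < 1.

necessity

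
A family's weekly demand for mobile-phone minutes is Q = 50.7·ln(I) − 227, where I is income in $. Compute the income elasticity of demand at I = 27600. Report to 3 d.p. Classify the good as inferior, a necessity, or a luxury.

At I = 27600: Q = 291.436.
dQ/dI = 50.7/I = 0.00183696 at this income.
η = (dQ/dI)·(I/Q) = 0.00183696 × (27600/291.436) = 0.174.
Since 0 < η < 1, the good is a necessity.

0.174 (necessity)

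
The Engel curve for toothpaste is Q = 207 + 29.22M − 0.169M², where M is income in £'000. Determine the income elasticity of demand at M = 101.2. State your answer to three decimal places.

At M = 101.2: Q = 1433.2606.
dQ/dM = 29.22 − 0.338M = -4.98560.
η = (dQ/dM)·(M/Q) = -4.98560 × (101.2/1433.2606) = -0.352.

-0.352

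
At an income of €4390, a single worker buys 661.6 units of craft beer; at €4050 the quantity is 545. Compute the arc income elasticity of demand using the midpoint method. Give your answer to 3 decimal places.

2.399

ΔQ = 545 − 661.6 = -116.6; midpoint Q̄ = (661.6 + 545)/2 = 603.3.
ΔI = 4050 − 4390 = -340; midpoint Ī = (4390 + 4050)/2 = 4220.
η = (ΔQ/Q̄) ÷ (ΔI/Ī) = (-116.6/603.3) ÷ (-340/4220) = 2.399.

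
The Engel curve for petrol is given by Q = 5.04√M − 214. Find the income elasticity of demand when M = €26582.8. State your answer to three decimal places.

At M = 26582.8: Q = 607.733.
dQ/dM = 5.04/(2√M) = 0.0154561 at this income.
η = (dQ/dM)·(M/Q) = 0.0154561 × (26582.8/607.733) = 0.676.

0.676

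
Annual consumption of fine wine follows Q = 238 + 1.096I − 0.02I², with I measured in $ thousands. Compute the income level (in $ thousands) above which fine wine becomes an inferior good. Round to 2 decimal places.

27.40

dQ/dI = 1.096 − 0.04I.
The good is inferior where dQ/dI < 0. Setting dQ/dI = 0 gives I = 1.096 / 0.04 = 27.40.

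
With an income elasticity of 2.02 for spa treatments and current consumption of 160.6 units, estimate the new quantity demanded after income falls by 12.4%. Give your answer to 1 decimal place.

%ΔQ ≈ η × %ΔI = 2.02 × (-12.4%) = -25.048%.
New Q ≈ 160.6 × (1 − 0.25048) = 120.4.

120.4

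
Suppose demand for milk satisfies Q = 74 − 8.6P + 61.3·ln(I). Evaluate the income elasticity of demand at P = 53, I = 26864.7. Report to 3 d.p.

At P = 53, I = 26864.7: Q = 243.372.
Holding P constant, ∂Q/∂I = 61.3/I = 0.0022818.
η_I = (∂Q/∂I)·(I/Q) = 0.0022818 × (26864.7/243.372) = 0.252.

0.252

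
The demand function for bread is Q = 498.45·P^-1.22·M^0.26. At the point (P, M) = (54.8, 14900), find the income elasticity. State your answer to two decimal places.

For a multiplicative demand Q = A·P^α·M^β, the income elasticity is β everywhere.
Here β = 0.26, so η = 0.26.

0.26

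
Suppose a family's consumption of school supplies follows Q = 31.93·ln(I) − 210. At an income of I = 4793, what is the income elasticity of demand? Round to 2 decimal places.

0.53

At I = 4793: Q = 60.604.
dQ/dI = 31.93/I = 0.0066618 at this income.
η = (dQ/dI)·(I/Q) = 0.0066618 × (4793/60.604) = 0.53.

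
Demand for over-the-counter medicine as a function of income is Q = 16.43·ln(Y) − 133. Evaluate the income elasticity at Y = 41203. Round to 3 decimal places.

At Y = 41203: Q = 41.590.
dQ/dY = 16.43/Y = 0.000398757 at this income.
η = (dQ/dY)·(Y/Q) = 0.000398757 × (41203/41.590) = 0.395.

0.395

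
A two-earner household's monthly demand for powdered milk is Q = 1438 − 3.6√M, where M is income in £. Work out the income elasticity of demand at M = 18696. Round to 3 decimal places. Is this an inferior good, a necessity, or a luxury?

At M = 18696: Q = 945.760.
dQ/dM = -3.6/(2√M) = -0.0131643 at this income.
η = (dQ/dM)·(M/Q) = -0.0131643 × (18696/945.760) = -0.260.
Since η < 0, the good is an inferior good.

-0.260 (inferior good)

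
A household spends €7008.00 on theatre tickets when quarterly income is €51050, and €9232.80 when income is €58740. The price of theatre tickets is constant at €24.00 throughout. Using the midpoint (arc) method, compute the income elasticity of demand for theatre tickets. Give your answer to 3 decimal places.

1.956

With a constant price, Q₁ = 7008.00/24.00 = 292.000 and Q₂ = 9232.80/24.00 = 384.700 (equivalently, work directly with expenditure since P cancels).
Midpoint %ΔQ = (9232.80 − 7008.00)/8120.40 = 0.27398; midpoint %ΔI = (58740 − 51050)/54895 = 0.14009.
η = 0.27398 / 0.14009 = 1.956.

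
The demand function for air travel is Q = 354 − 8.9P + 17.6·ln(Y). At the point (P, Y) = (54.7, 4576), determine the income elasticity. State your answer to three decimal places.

At P = 54.7, Y = 4576: Q = 15.513.
Holding P constant, ∂Q/∂Y = 17.6/Y = 0.00384615.
η_Y = (∂Q/∂Y)·(Y/Q) = 0.00384615 × (4576/15.513) = 1.135.

1.135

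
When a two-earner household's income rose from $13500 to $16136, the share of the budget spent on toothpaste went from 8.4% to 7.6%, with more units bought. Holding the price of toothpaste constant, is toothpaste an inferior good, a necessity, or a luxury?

necessity

Quantity rises but the budget share falls as income rises, so 0 < η < 1.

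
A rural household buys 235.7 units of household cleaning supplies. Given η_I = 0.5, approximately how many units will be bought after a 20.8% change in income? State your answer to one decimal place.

%ΔQ ≈ η × %ΔI = 0.5 × 20.8% = 10.4%.
New Q ≈ 235.7 × (1 + 0.104) = 260.2.

260.2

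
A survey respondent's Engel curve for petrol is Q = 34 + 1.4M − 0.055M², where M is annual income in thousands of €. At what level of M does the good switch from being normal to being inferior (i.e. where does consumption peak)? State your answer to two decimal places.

dQ/dM = 1.4 − 0.11M.
The good is inferior where dQ/dM < 0. Setting dQ/dM = 0 gives M = 1.4 / 0.11 = 12.73.

12.73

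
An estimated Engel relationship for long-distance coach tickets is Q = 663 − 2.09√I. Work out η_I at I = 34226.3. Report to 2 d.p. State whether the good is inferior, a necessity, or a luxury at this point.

At I = 34226.3: Q = 276.343.
dQ/dI = -2.09/(2√I) = -0.00564854 at this income.
η = (dQ/dI)·(I/Q) = -0.00564854 × (34226.3/276.343) = -0.70.
Since η < 0, the good is an inferior good.

-0.70 (inferior good)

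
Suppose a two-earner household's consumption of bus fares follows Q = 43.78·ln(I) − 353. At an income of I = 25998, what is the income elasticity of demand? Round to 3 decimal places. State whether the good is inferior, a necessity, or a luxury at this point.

0.476 (necessity)

At I = 25998: Q = 92.058.
dQ/dI = 43.78/I = 0.00168398 at this income.
η = (dQ/dI)·(I/Q) = 0.00168398 × (25998/92.058) = 0.476.
Since 0 < η < 1, the good is a necessity.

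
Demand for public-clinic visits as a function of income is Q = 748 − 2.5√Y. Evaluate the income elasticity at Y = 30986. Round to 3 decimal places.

-0.715

At Y = 30986: Q = 307.929.
dQ/dY = -2.5/(2√Y) = -0.00710113 at this income.
η = (dQ/dY)·(Y/Q) = -0.00710113 × (30986/307.929) = -0.715.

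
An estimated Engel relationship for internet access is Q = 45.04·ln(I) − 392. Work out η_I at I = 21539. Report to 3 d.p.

0.785

At I = 21539: Q = 57.392.
dQ/dI = 45.04/I = 0.00209109 at this income.
η = (dQ/dI)·(I/Q) = 0.00209109 × (21539/57.392) = 0.785.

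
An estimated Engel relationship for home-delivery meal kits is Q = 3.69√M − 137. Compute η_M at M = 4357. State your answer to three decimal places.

At M = 4357: Q = 106.568.
dQ/dM = 3.69/(2√M) = 0.0279513 at this income.
η = (dQ/dM)·(M/Q) = 0.0279513 × (4357/106.568) = 1.143.

1.143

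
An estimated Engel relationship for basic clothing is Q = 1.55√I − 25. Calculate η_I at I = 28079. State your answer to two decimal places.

At I = 28079: Q = 234.730.
dQ/dI = 1.55/(2√I) = 0.00462499 at this income.
η = (dQ/dI)·(I/Q) = 0.00462499 × (28079/234.730) = 0.55.

0.55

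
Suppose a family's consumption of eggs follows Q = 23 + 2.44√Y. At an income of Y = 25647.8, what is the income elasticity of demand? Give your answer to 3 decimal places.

0.472

At Y = 25647.8: Q = 413.764.
dQ/dY = 2.44/(2√Y) = 0.00761789 at this income.
η = (dQ/dY)·(Y/Q) = 0.00761789 × (25647.8/413.764) = 0.472.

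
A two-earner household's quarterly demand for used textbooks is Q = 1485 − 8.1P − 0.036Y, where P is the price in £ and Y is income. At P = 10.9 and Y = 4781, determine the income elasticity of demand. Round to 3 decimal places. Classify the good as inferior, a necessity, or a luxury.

At P = 10.9, Y = 4781: Q = 1224.594.
Holding P constant, ∂Q/∂Y = −0.036.
η_Y = (∂Q/∂Y)·(Y/Q) = -0.036 × (4781/1224.594) = -0.141.
Since η < 0, this is an inferior good.

-0.141 (inferior good)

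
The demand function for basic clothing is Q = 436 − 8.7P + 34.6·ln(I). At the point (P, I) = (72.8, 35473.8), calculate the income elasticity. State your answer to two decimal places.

0.21

At P = 72.8, I = 35473.8: Q = 165.129.
Holding P constant, ∂Q/∂I = 34.6/I = 0.000975368.
η_I = (∂Q/∂I)·(I/Q) = 0.000975368 × (35473.8/165.129) = 0.21.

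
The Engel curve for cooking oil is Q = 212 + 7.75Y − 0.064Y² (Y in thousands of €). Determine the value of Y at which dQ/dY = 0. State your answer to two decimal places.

60.55

dQ/dY = 7.75 − 0.128Y.
The good is inferior where dQ/dY < 0. Setting dQ/dY = 0 gives Y = 7.75 / 0.128 = 60.55.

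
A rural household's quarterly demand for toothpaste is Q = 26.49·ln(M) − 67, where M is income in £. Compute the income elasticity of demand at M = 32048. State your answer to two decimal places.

0.13

At M = 32048: Q = 207.833.
dQ/dM = 26.49/M = 0.000826573 at this income.
η = (dQ/dM)·(M/Q) = 0.000826573 × (32048/207.833) = 0.13.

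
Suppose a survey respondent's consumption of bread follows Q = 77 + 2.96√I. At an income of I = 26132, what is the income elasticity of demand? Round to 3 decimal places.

At I = 26132: Q = 555.496.
dQ/dI = 2.96/(2√I) = 0.00915536 at this income.
η = (dQ/dI)·(I/Q) = 0.00915536 × (26132/555.496) = 0.431.

0.431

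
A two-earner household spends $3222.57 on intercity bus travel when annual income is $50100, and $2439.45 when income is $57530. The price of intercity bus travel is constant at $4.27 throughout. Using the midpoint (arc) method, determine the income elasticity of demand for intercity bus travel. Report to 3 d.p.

-2.004

With a constant price, Q₁ = 3222.57/4.27 = 754.700 and Q₂ = 2439.45/4.27 = 571.300 (equivalently, work directly with expenditure since P cancels).
Midpoint %ΔQ = (2439.45 − 3222.57)/2831.01 = -0.27662; midpoint %ΔI = (57530 − 50100)/53815 = 0.13807.
η = -0.27662 / 0.13807 = -2.004.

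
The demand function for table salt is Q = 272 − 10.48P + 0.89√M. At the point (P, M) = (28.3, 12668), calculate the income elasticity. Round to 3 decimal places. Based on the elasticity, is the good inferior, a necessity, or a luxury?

0.663 (necessity)

At P = 28.3, M = 12668: Q = 75.587.
Holding P constant, ∂Q/∂M = 0.89/(2√M) = 0.00395372.
η_M = (∂Q/∂M)·(M/Q) = 0.00395372 × (12668/75.587) = 0.663.
Since 0 < η < 1, this is a necessity.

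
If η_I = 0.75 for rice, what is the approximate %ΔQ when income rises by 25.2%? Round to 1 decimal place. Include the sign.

18.9%

%ΔQ ≈ η × %ΔI = 0.75 × 25.2% = 18.9%.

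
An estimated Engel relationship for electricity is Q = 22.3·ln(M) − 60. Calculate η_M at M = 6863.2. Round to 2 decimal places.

At M = 6863.2: Q = 136.997.
dQ/dM = 22.3/M = 0.00324921 at this income.
η = (dQ/dM)·(M/Q) = 0.00324921 × (6863.2/136.997) = 0.16.

0.16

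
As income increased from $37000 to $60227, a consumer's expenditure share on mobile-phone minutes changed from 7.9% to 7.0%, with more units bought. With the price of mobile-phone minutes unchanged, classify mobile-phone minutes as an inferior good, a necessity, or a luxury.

Quantity rises but the budget share falls as income rises, so 0 < η < 1.

necessity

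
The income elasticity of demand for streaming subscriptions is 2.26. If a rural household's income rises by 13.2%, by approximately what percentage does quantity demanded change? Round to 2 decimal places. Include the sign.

29.83%

%ΔQ ≈ η × %ΔI = 2.26 × 13.2% = 29.83%.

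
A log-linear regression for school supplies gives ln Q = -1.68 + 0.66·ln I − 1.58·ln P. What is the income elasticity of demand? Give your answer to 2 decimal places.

In a log-linear demand, the coefficient on ln I is the income elasticity.
So η = 0.66.

0.66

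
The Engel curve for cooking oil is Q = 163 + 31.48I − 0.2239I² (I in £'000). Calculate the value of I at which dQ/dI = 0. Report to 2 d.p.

dQ/dI = 31.48 − 0.4478I.
The good is inferior where dQ/dI < 0. Setting dQ/dI = 0 gives I = 31.48 / 0.4478 = 70.30.

70.30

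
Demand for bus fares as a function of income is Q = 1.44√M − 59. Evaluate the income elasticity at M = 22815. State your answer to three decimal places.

At M = 22815: Q = 158.507.
dQ/dM = 1.44/(2√M) = 0.00476675 at this income.
η = (dQ/dM)·(M/Q) = 0.00476675 × (22815/158.507) = 0.686.

0.686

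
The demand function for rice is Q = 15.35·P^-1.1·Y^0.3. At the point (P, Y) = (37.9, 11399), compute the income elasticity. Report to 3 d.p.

0.300

For a multiplicative demand Q = A·P^α·Y^β, the income elasticity is β everywhere.
Here β = 0.3, so η = 0.300.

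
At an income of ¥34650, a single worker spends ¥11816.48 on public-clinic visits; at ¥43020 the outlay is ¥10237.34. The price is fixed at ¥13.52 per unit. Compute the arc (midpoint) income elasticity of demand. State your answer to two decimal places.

With a constant price, Q₁ = 11816.48/13.52 = 874.000 and Q₂ = 10237.34/13.52 = 757.200 (equivalently, work directly with expenditure since P cancels).
Midpoint %ΔQ = (10237.34 − 11816.48)/11026.91 = -0.14321; midpoint %ΔI = (43020 − 34650)/38835 = 0.21553.
η = -0.14321 / 0.21553 = -0.66.

-0.66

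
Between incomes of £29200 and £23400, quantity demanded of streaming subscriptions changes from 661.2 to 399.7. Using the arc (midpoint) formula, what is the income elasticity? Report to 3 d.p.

2.235

ΔQ = 399.7 − 661.2 = -261.5; midpoint Q̄ = (661.2 + 399.7)/2 = 530.45.
ΔI = 23400 − 29200 = -5800; midpoint Ī = (29200 + 23400)/2 = 26300.
η = (ΔQ/Q̄) ÷ (ΔI/Ī) = (-261.5/530.45) ÷ (-5800/26300) = 2.235.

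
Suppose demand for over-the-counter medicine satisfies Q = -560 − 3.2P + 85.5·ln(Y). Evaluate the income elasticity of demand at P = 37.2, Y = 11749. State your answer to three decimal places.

At P = 37.2, Y = 11749: Q = 122.225.
Holding P constant, ∂Q/∂Y = 85.5/Y = 0.00727722.
η_Y = (∂Q/∂Y)·(Y/Q) = 0.00727722 × (11749/122.225) = 0.700.

0.700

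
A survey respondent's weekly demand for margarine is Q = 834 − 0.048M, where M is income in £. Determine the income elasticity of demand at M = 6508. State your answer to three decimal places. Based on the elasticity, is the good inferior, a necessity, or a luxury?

-0.599 (inferior good)

At M = 6508: Q = 521.616.
dQ/dM = −0.048.
η = (dQ/dM)·(M/Q) = -0.048 × (6508/521.616) = -0.599.
Since η < 0, the good is an inferior good.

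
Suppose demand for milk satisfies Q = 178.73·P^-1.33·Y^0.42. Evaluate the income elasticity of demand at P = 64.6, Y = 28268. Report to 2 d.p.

For a multiplicative demand Q = A·P^α·Y^β, the income elasticity is β everywhere.
Here β = 0.42, so η = 0.42.

0.42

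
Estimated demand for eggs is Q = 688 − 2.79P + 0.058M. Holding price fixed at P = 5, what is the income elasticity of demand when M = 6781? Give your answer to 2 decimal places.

At P = 5, M = 6781: Q = 1067.348.
Holding P constant, ∂Q/∂M = 0.058.
η_M = (∂Q/∂M)·(M/Q) = 0.058 × (6781/1067.348) = 0.37.

0.37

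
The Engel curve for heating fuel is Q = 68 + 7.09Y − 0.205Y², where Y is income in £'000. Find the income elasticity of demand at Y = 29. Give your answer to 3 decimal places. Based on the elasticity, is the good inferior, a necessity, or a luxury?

At Y = 29: Q = 101.2050.
dQ/dY = 7.09 − 0.41Y = -4.80000.
η = (dQ/dY)·(Y/Q) = -4.80000 × (29/101.2050) = -1.375.
η < 0 ⇒ inferior good.

-1.375 (inferior good)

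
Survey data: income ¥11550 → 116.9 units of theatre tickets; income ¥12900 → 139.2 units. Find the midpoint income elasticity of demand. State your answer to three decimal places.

1.577

ΔQ = 139.2 − 116.9 = 22.3; midpoint Q̄ = (116.9 + 139.2)/2 = 128.05.
ΔI = 12900 − 11550 = 1350; midpoint Ī = (11550 + 12900)/2 = 12225.
η = (ΔQ/Q̄) ÷ (ΔI/Ī) = (22.3/128.05) ÷ (1350/12225) = 1.577.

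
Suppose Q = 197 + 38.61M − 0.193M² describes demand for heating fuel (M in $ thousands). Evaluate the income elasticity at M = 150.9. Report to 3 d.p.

At M = 150.9: Q = 1628.4827.
dQ/dM = 38.61 − 0.386M = -19.63740.
η = (dQ/dM)·(M/Q) = -19.63740 × (150.9/1628.4827) = -1.820.

-1.820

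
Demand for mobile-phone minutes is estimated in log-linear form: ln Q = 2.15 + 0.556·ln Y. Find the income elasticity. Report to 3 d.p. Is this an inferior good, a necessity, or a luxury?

0.556 (necessity)

In a log-linear demand, the coefficient on ln Y is the income elasticity.
So η = 0.556.
0 < η < 1 ⇒ necessity.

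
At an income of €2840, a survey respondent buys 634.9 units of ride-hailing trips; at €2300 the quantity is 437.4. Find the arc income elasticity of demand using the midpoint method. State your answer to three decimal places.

ΔQ = 437.4 − 634.9 = -197.5; midpoint Q̄ = (634.9 + 437.4)/2 = 536.15.
ΔI = 2300 − 2840 = -540; midpoint Ī = (2840 + 2300)/2 = 2570.
η = (ΔQ/Q̄) ÷ (ΔI/Ī) = (-197.5/536.15) ÷ (-540/2570) = 1.753.

1.753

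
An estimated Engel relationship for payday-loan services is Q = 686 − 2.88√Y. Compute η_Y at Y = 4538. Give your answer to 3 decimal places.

At Y = 4538: Q = 491.990.
dQ/dY = -2.88/(2√Y) = -0.0213762 at this income.
η = (dQ/dY)·(Y/Q) = -0.0213762 × (4538/491.990) = -0.197.

-0.197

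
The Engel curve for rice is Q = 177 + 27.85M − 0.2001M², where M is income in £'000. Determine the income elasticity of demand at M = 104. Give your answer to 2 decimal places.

At M = 104: Q = 909.1184.
dQ/dM = 27.85 − 0.4002M = -13.77080.
η = (dQ/dM)·(M/Q) = -13.77080 × (104/909.1184) = -1.58.

-1.58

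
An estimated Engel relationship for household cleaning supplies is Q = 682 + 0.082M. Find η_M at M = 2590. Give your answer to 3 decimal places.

At M = 2590: Q = 894.380.
dQ/dM = 0.082.
η = (dQ/dM)·(M/Q) = 0.082 × (2590/894.380) = 0.237.

0.237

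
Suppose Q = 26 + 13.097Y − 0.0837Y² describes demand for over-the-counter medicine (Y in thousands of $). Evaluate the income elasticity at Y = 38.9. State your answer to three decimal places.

At Y = 38.9: Q = 408.8176.
dQ/dY = 13.097 − 0.1674Y = 6.58514.
η = (dQ/dY)·(Y/Q) = 6.58514 × (38.9/408.8176) = 0.627.

0.627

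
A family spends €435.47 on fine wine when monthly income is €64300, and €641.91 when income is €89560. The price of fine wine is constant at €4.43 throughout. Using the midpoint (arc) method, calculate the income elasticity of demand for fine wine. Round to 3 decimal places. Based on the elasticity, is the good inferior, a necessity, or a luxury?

1.167 (luxury)

With a constant price, Q₁ = 435.47/4.43 = 98.300 and Q₂ = 641.91/4.43 = 144.901 (equivalently, work directly with expenditure since P cancels).
Midpoint %ΔQ = (641.91 − 435.47)/538.69 = 0.38323; midpoint %ΔI = (89560 − 64300)/76930 = 0.32835.
η = 0.38323 / 0.32835 = 1.167.
η > 1 ⇒ luxury.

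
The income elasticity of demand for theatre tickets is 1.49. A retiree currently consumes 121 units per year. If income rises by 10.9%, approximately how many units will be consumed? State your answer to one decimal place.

%ΔQ ≈ η × %ΔI = 1.49 × 10.9% = 16.241%.
New Q ≈ 121 × (1 + 0.16241) = 140.7.

140.7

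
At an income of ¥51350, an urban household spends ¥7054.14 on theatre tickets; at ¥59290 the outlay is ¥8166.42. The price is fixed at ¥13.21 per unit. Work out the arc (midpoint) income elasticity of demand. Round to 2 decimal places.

With a constant price, Q₁ = 7054.14/13.21 = 534.000 and Q₂ = 8166.42/13.21 = 618.200 (equivalently, work directly with expenditure since P cancels).
Midpoint %ΔQ = (8166.42 − 7054.14)/7610.28 = 0.14615; midpoint %ΔI = (59290 − 51350)/55320 = 0.14353.
η = 0.14615 / 0.14353 = 1.02.

1.02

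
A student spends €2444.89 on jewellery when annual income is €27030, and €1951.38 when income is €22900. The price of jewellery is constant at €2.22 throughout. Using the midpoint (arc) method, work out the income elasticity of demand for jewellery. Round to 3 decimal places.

1.357

With a constant price, Q₁ = 2444.89/2.22 = 1101.302 and Q₂ = 1951.38/2.22 = 879.000 (equivalently, work directly with expenditure since P cancels).
Midpoint %ΔQ = (1951.38 − 2444.89)/2198.14 = -0.22451; midpoint %ΔI = (22900 − 27030)/24965 = -0.16543.
η = -0.22451 / -0.16543 = 1.357.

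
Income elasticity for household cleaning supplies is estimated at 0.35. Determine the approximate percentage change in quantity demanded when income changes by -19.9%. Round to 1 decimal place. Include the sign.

-7.0%

%ΔQ ≈ η × %ΔI = 0.35 × (-19.9%) = -7.0%.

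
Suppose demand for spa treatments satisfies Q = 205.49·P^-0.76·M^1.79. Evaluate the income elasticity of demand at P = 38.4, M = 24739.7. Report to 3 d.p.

1.790

For a multiplicative demand Q = A·P^α·M^β, the income elasticity is β everywhere.
Here β = 1.79, so η = 1.790.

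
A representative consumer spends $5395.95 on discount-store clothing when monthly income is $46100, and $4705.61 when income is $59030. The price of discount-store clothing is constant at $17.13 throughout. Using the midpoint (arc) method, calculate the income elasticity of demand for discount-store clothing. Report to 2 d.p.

-0.56

With a constant price, Q₁ = 5395.95/17.13 = 315.000 and Q₂ = 4705.61/17.13 = 274.700 (equivalently, work directly with expenditure since P cancels).
Midpoint %ΔQ = (4705.61 − 5395.95)/5050.78 = -0.13668; midpoint %ΔI = (59030 − 46100)/52565 = 0.24598.
η = -0.13668 / 0.24598 = -0.56.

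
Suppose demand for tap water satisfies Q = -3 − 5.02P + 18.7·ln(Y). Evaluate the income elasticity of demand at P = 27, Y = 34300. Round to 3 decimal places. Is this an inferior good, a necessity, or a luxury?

At P = 27, Y = 34300: Q = 56.742.
Holding P constant, ∂Q/∂Y = 18.7/Y = 0.00054519.
η_Y = (∂Q/∂Y)·(Y/Q) = 0.00054519 × (34300/56.742) = 0.330.
Since 0 < η < 1, this is a necessity.

0.330 (necessity)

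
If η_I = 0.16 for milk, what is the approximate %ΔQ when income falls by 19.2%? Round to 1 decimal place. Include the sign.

%ΔQ ≈ η × %ΔI = 0.16 × (-19.2%) = -3.1%.

-3.1%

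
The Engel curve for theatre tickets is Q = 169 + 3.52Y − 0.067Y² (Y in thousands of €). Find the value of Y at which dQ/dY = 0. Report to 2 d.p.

26.27

dQ/dY = 3.52 − 0.134Y.
The good is inferior where dQ/dY < 0. Setting dQ/dY = 0 gives Y = 3.52 / 0.134 = 26.27.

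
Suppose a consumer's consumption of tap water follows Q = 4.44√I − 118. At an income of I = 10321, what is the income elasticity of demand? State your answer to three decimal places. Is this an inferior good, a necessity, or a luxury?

0.677 (necessity)

At I = 10321: Q = 333.070.
dQ/dI = 4.44/(2√I) = 0.021852 at this income.
η = (dQ/dI)·(I/Q) = 0.021852 × (10321/333.070) = 0.677.
Since 0 < η < 1, the good is a necessity.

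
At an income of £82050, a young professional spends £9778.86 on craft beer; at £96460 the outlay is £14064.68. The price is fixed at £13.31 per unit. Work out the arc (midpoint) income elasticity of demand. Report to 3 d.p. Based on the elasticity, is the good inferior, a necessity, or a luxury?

With a constant price, Q₁ = 9778.86/13.31 = 734.700 and Q₂ = 14064.68/13.31 = 1056.700 (equivalently, work directly with expenditure since P cancels).
Midpoint %ΔQ = (14064.68 − 9778.86)/11921.77 = 0.35950; midpoint %ΔI = (96460 − 82050)/89255 = 0.16145.
η = 0.35950 / 0.16145 = 2.227.
η > 1 ⇒ luxury.

2.227 (luxury)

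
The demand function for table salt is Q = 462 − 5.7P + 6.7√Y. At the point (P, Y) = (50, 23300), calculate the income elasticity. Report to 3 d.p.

At P = 50, Y = 23300: Q = 1199.711.
Holding P constant, ∂Q/∂Y = 6.7/(2√Y) = 0.0219466.
η_Y = (∂Q/∂Y)·(Y/Q) = 0.0219466 × (23300/1199.711) = 0.426.

0.426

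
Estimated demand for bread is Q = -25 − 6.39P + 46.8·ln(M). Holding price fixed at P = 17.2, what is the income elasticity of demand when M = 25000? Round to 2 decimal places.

0.14

At P = 17.2, M = 25000: Q = 339.018.
Holding P constant, ∂Q/∂M = 46.8/M = 0.001872.
η_M = (∂Q/∂M)·(M/Q) = 0.001872 × (25000/339.018) = 0.14.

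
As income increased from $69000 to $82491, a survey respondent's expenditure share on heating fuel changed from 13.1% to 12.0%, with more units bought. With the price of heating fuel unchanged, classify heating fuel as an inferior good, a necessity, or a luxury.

Quantity rises but the budget share falls as income rises, so 0 < η < 1.

necessity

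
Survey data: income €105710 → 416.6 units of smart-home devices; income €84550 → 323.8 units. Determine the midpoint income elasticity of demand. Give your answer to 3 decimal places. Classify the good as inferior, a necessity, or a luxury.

1.127 (luxury)

ΔQ = 323.8 − 416.6 = -92.8; midpoint Q̄ = (416.6 + 323.8)/2 = 370.2.
ΔI = 84550 − 105710 = -21160; midpoint Ī = (105710 + 84550)/2 = 95130.
η = (ΔQ/Q̄) ÷ (ΔI/Ī) = (-92.8/370.2) ÷ (-21160/95130) = 1.127.
η > 1 ⇒ luxury.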